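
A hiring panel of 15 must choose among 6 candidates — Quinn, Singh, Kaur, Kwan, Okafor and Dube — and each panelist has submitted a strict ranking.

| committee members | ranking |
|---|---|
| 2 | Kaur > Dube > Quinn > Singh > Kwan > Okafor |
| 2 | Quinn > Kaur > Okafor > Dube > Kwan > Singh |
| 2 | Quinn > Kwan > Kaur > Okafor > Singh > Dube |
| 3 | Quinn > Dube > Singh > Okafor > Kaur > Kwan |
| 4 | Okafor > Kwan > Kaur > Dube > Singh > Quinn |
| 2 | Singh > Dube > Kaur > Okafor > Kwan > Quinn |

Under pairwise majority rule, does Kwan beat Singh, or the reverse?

Kwan

Ballots ranking Kwan above Singh: 2 + 2 + 4 = 8.
Ballots ranking Singh above Kwan: 15 − 8 = 7.
Kwan wins the head-to-head 8–7.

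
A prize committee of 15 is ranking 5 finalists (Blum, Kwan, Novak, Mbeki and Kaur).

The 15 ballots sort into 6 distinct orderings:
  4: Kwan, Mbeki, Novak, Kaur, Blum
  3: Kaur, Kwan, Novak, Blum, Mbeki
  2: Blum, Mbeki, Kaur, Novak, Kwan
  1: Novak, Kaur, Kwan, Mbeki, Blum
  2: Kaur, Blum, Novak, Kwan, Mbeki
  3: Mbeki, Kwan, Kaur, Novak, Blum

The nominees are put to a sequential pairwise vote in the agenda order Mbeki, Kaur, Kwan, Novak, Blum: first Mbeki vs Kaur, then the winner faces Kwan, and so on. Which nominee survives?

Kwan

Round 1: Mbeki vs Kaur — 9–6, Mbeki advances.
Round 2: Mbeki vs Kwan — 5–10, Kwan advances.
Round 3: Kwan vs Novak — 10–5, Kwan advances.
Round 4: Kwan vs Blum — 11–4, Kwan advances.
The agenda winner is Kwan.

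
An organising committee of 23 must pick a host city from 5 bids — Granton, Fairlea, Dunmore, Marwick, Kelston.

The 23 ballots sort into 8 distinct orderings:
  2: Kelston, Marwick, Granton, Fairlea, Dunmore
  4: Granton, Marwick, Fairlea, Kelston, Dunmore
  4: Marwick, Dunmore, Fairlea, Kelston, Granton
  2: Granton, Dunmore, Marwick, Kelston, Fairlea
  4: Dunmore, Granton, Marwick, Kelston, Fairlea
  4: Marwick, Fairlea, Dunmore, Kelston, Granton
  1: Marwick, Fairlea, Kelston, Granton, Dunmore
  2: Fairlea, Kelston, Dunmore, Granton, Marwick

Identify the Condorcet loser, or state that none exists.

Pairwise majorities:
Granton vs Fairlea: Granton is ranked higher on 2+4+2+4 = 12 ballots, Fairlea on 11. Granton wins 12–11.
Granton vs Dunmore: Granton is ranked higher on 2+4+2+1 = 9 ballots, Dunmore on 14. Dunmore wins 14–9.
Granton vs Marwick: Granton preferred on 4+2+4+2 = 12 ballots; Granton wins 12–11.
Granton–Kelston: Kelston 13–10.
Fairlea vs Dunmore: Fairlea, 13–10.
Fairlea vs Marwick: 2 to 21, Marwick.
Fairlea vs Kelston: 15 to 8, Fairlea.
Dunmore vs Marwick: 8 to 15, Marwick.
Dunmore vs Kelston: Dunmore is ranked higher on 4+2+4+4 = 14 ballots, Kelston on 9. Dunmore wins 14–9.
Marwick–Kelston: Marwick 19–4.
No city is winless: Granton beats Fairlea; Fairlea beats Dunmore; Dunmore beats Granton; Marwick beats Fairlea; Kelston beats Granton. There is no Condorcet loser.

none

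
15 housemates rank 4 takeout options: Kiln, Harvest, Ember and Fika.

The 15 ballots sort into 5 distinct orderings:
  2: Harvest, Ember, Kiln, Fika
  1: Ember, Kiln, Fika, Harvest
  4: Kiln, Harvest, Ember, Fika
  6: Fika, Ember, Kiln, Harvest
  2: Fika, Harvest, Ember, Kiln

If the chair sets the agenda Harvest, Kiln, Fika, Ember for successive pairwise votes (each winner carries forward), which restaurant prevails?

Round 1: Harvest vs Kiln — 4–11, Kiln advances.
Round 2: Kiln vs Fika — 7–8, Fika advances.
Round 3: Fika vs Ember — 8–7, Fika advances.
The agenda winner is Fika.

Fika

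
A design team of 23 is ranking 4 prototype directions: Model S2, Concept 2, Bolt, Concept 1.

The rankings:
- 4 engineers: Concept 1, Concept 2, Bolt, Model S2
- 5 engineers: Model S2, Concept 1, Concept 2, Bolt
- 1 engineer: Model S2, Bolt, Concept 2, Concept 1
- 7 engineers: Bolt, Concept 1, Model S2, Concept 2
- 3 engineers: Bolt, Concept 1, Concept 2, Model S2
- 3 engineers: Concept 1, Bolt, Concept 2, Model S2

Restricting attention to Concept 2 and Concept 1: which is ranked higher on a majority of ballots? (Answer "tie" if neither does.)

Concept 1

Ballots ranking Concept 2 above Concept 1: 1.
Ballots ranking Concept 1 above Concept 2: 23 − 1 = 22.
Concept 1 wins the head-to-head 22–1.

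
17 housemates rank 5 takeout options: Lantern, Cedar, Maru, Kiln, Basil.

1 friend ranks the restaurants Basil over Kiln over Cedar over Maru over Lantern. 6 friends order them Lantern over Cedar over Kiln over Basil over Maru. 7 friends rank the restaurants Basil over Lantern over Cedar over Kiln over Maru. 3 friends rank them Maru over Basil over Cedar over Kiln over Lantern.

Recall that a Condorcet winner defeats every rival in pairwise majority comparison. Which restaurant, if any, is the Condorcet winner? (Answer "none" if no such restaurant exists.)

Pairwise majorities:
Lantern vs Cedar: Lantern, 13–4.
Lantern vs Maru: Lantern wins 13–4.
Lantern vs Kiln: Lantern, 13–4.
Lantern vs Basil: Basil, 11–6.
Cedar vs Maru: Cedar, 14–3.
Cedar vs Kiln: Cedar wins 16–1.
Cedar–Basil: Basil 11–6.
Maru–Kiln: Kiln 14–3.
Maru vs Basil: Basil, 14–3.
Kiln vs Basil: Basil wins 11–6.
Basil defeats every rival head-to-head and is the Condorcet winner.

Basil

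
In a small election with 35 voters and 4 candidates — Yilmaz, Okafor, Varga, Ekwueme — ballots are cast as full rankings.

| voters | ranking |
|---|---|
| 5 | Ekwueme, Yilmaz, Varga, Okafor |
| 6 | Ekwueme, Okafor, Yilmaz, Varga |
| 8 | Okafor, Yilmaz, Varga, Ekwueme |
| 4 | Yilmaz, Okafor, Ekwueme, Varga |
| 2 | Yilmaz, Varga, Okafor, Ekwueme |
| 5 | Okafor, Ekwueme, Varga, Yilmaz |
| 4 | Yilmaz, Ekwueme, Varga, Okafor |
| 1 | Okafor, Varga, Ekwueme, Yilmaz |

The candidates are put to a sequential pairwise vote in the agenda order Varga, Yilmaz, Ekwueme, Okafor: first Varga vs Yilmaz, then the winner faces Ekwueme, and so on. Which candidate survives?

Okafor

Round 1: Varga vs Yilmaz — 6–29, Yilmaz advances.
Round 2: Yilmaz vs Ekwueme — 18–17, Yilmaz advances.
Round 3: Yilmaz vs Okafor — 15–20, Okafor advances.
Okafor survives the agenda.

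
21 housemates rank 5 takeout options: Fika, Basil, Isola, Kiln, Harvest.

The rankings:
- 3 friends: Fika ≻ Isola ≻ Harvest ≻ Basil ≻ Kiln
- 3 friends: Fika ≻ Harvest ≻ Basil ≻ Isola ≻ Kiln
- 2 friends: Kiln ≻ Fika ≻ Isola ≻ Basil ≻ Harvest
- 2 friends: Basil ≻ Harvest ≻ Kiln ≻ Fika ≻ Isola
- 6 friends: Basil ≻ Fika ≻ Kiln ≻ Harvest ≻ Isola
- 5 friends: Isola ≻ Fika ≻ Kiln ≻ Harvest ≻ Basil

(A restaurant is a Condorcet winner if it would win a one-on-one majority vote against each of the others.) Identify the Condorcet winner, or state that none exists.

Head-to-head results (21 friends):
Fika vs Basil: Fika preferred on 3+3+2+5 = 13 ballots; Fika wins 13–8.
Fika vs Isola: 16 to 5, Fika.
Fika vs Kiln: 3+3+6+5 = 17 for Fika, 4 for Kiln — Fika by 17–4.
Fika vs Harvest: 3+3+2+6+5 = 19 for Fika, 2 for Harvest — Fika by 19–2.
Basil vs Isola: Basil is ranked higher on 3+2+6 = 11 ballots, Isola on 10. Basil wins 11–10.
Basil vs Kiln: 3+3+2+6 = 14 for Basil, 7 for Kiln — Basil by 14–7.
Basil vs Harvest: 2+2+6 = 10 for Basil, 11 for Harvest — Harvest by 11–10.
Isola vs Kiln: 3+3+5 = 11 for Isola, 10 for Kiln — Isola by 11–10.
Isola vs Harvest: Isola is ranked higher on 3+2+5 = 10 ballots, Harvest on 11. Harvest wins 11–10.
Kiln vs Harvest: Kiln is ranked higher on 2+6+5 = 13 ballots, Harvest on 8. Kiln wins 13–8.
Fika defeats every rival head-to-head and is the Condorcet winner.

Fika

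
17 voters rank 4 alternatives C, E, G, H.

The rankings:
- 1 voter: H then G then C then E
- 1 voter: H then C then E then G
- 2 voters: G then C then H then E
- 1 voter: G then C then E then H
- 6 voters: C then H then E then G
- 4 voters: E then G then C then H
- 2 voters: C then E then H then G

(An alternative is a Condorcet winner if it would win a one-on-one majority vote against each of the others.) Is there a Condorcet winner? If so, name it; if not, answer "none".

C

Head-to-head results (17 voters):
C vs E: C, 13–4.
C–G: C 9–8.
C–H: C 15–2.
E vs G: E wins 13–4.
E vs H: H wins 10–7.
G vs H: H wins 10–7.
C beats each of E, G, H — C is the Condorcet winner.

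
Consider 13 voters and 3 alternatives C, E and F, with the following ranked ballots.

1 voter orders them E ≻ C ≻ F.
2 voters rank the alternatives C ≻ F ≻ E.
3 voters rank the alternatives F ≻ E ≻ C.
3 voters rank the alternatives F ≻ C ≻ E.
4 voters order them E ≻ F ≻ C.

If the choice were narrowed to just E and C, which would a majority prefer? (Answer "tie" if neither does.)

E

Ballots ranking E above C: 1 + 3 + 4 = 8.
Ballots ranking C above E: 13 − 8 = 5.
E wins the head-to-head 8–5.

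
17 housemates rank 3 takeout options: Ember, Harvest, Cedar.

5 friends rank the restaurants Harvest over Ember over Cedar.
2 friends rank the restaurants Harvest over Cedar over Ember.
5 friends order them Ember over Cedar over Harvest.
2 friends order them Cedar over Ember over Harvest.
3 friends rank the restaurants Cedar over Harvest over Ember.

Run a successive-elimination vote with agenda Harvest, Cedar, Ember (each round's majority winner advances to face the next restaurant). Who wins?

Round 1: Harvest vs Cedar — 7–10, Cedar advances.
Round 2: Cedar vs Ember — 7–10, Ember advances.
The agenda winner is Ember.

Ember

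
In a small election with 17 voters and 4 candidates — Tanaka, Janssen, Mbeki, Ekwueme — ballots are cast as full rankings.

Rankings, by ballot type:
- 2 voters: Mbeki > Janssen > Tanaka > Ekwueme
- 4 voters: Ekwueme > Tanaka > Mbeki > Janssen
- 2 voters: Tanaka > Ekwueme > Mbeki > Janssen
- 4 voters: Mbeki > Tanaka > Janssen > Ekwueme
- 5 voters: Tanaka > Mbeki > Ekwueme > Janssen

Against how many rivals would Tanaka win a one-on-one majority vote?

Tanaka against each rival (17 voters):
Tanaka vs Janssen: 15 to 2, Tanaka.
Tanaka vs Mbeki: Tanaka wins 11–6.
Tanaka vs Ekwueme: Tanaka wins 13–4.
Tanaka beats Janssen, Mbeki, Ekwueme — 3 pairwise wins.

3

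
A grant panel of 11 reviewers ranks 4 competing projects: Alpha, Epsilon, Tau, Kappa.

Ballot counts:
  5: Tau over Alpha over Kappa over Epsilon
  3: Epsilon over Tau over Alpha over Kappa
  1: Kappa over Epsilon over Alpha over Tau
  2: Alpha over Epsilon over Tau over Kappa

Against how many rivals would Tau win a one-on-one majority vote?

Tau against each rival (11 reviewers):
Tau vs Alpha: Tau preferred on 5+3 = 8 ballots; Tau wins 8–3.
Tau vs Epsilon: 5 to 6, Epsilon.
Tau vs Kappa: Tau wins 10–1.
Tau beats Alpha, Kappa; loses to Epsilon — 2 pairwise wins.

2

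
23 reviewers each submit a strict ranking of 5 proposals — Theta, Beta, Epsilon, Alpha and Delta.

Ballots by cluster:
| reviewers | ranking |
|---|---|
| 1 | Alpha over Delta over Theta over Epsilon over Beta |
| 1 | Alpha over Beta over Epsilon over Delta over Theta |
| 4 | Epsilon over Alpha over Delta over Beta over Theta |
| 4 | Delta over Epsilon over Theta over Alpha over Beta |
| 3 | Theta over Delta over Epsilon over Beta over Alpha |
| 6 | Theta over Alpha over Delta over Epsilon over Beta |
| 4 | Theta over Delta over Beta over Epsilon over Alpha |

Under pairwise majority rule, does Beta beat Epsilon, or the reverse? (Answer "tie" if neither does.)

Epsilon

Ballots ranking Beta above Epsilon: 1 + 4 = 5.
Ballots ranking Epsilon above Beta: 23 − 5 = 18.
Epsilon wins the head-to-head 18–5.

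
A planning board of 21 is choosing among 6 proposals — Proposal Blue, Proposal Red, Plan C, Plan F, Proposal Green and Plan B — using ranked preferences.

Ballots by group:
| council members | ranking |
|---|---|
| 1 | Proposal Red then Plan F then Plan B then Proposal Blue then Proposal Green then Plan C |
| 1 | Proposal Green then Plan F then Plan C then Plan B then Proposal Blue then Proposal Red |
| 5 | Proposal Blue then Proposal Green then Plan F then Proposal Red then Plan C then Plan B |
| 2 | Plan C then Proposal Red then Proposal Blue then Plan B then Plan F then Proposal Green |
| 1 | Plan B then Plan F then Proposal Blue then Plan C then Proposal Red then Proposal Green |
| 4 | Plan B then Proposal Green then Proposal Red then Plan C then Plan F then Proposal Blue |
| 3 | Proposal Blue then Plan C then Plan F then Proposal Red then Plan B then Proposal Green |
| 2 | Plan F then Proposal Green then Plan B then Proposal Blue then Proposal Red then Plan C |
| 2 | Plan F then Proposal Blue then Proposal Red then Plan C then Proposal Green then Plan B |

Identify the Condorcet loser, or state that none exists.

Head-to-head results (21 council members):
Proposal Blue vs Proposal Red: Proposal Blue is ranked higher on 1+5+1+3+2+2 = 14 ballots, Proposal Red on 7. Proposal Blue wins 14–7.
Proposal Blue vs Plan C: Proposal Blue is ranked higher on 1+5+1+3+2+2 = 14 ballots, Plan C on 7. Proposal Blue wins 14–7.
Proposal Blue vs Plan F: 5+2+3 = 10 for Proposal Blue, 11 for Plan F — Plan F by 11–10.
Proposal Blue vs Proposal Green: Proposal Blue, 14–7.
Proposal Blue–Plan B: Proposal Blue 12–9.
Proposal Red vs Plan C: 1+5+4+2+2 = 14 for Proposal Red, 7 for Plan C — Proposal Red by 14–7.
Proposal Red vs Plan F: 1+2+4 = 7 for Proposal Red, 14 for Plan F — Plan F by 14–7.
Proposal Red vs Proposal Green: 9 to 12, Proposal Green.
Proposal Red vs Plan B: Proposal Red, 13–8.
Plan C vs Plan F: Plan F, 12–9.
Plan C vs Proposal Green: Plan C is ranked higher on 2+1+3+2 = 8 ballots, Proposal Green on 13. Proposal Green wins 13–8.
Plan C vs Plan B: 13 to 8, Plan C.
Plan F vs Proposal Green: Plan F, 11–10.
Plan F vs Plan B: Plan F wins 14–7.
Proposal Green vs Plan B: Proposal Green is ranked higher on 1+5+2+2 = 10 ballots, Plan B on 11. Plan B wins 11–10.
No option is winless: Proposal Blue beats Proposal Red; Proposal Red beats Plan C; Plan C beats Plan B; Plan F beats Proposal Blue; Proposal Green beats Proposal Red; Plan B beats Proposal Green. There is no Condorcet loser.

none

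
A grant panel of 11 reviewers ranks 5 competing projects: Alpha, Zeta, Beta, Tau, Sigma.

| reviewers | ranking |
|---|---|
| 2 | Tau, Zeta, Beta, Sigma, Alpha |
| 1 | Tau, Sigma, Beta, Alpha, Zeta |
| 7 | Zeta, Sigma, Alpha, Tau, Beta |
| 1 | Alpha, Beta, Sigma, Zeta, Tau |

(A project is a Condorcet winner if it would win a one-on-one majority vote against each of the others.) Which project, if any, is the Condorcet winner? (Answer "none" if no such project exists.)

Zeta

Pairwise majorities:
Alpha–Zeta: Zeta 9–2.
Alpha vs Beta: 8 to 3, Alpha.
Alpha vs Tau: Alpha wins 8–3.
Alpha–Sigma: Sigma 10–1.
Zeta vs Beta: Zeta, 9–2.
Zeta–Tau: Zeta 8–3.
Zeta vs Sigma: Zeta wins 9–2.
Beta vs Tau: Beta preferred on 1 ballot; Tau wins 10–1.
Beta vs Sigma: Beta preferred on 2+1 = 3 ballots; Sigma wins 8–3.
Tau vs Sigma: 3 to 8, Sigma.
Zeta wins every pairwise contest, so Zeta is the Condorcet winner.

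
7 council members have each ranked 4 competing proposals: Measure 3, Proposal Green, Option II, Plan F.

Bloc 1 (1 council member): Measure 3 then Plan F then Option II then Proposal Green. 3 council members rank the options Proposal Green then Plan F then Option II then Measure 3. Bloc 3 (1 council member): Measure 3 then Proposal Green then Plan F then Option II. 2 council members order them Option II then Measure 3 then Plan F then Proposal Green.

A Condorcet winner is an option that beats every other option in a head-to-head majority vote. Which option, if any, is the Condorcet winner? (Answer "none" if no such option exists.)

Pairwise majorities:
Measure 3 vs Proposal Green: Measure 3, 4–3.
Measure 3–Option II: Option II 5–2.
Measure 3–Plan F: Measure 3 4–3.
Proposal Green–Option II: Proposal Green 4–3.
Proposal Green vs Plan F: Proposal Green wins 4–3.
Option II vs Plan F: Plan F, 5–2.
Each option drops at least one matchup (Measure 3 loses to Option II; Proposal Green loses to Measure 3; Option II loses to Proposal Green; Plan F loses to Measure 3); the cycle Measure 3 beats Proposal Green beats Option II beats Measure 3 rules out a Condorcet winner.

none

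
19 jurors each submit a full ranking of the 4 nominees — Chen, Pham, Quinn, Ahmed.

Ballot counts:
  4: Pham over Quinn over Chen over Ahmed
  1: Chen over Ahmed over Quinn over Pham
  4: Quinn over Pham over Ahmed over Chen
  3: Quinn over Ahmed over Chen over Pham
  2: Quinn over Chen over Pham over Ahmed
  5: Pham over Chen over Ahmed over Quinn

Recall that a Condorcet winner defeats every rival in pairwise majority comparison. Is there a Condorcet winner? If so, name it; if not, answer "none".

Head-to-head results (19 jurors):
Chen vs Pham: Pham wins 13–6.
Chen vs Quinn: Quinn wins 13–6.
Chen–Ahmed: Chen 12–7.
Pham vs Quinn: Quinn wins 10–9.
Pham–Ahmed: Pham 15–4.
Quinn vs Ahmed: Quinn wins 13–6.
Quinn defeats every rival head-to-head and is the Condorcet winner.

Quinn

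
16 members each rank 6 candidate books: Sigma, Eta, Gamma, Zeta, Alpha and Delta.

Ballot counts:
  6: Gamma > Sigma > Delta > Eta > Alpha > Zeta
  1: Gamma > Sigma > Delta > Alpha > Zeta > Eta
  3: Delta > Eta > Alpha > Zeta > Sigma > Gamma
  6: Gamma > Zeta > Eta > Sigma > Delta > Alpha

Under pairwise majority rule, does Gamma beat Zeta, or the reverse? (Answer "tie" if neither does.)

Gamma

Ballots ranking Gamma above Zeta: 6 + 1 + 6 = 13.
Ballots ranking Zeta above Gamma: 16 − 13 = 3.
Gamma wins the head-to-head 13–3.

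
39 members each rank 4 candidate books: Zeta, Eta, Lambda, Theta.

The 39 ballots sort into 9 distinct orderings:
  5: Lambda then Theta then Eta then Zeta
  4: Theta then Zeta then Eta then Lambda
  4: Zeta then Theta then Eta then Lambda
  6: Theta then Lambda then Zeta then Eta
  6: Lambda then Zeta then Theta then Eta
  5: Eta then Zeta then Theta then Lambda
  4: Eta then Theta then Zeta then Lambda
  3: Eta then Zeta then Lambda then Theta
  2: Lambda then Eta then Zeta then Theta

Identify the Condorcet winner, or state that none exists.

Pairwise majorities:
Zeta vs Eta: 4+4+6+6 = 20 for Zeta, 19 for Eta — Zeta by 20–19.
Zeta vs Lambda: Zeta preferred on 4+4+5+4+3 = 20 ballots; Zeta wins 20–19.
Zeta vs Theta: Zeta preferred on 4+6+5+3+2 = 20 ballots; Zeta wins 20–19.
Eta vs Lambda: 20 to 19, Eta.
Eta vs Theta: Eta is ranked higher on 5+4+3+2 = 14 ballots, Theta on 25. Theta wins 25–14.
Lambda vs Theta: Lambda preferred on 5+6+3+2 = 16 ballots; Theta wins 23–16.
Only Zeta has no losses; Zeta is the Condorcet winner.

Zeta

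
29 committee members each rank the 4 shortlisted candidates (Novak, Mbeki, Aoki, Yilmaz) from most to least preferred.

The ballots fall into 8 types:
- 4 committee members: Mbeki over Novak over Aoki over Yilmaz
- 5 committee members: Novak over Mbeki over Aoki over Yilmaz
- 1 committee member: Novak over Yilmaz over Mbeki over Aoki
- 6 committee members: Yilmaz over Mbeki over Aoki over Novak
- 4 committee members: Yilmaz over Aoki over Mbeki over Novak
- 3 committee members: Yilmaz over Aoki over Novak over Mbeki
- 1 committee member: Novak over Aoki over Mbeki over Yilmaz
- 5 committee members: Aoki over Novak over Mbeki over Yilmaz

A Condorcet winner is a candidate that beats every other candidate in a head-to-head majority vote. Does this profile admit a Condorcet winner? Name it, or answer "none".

Head-to-head results (29 committee members):
Novak vs Mbeki: Novak, 15–14.
Novak vs Aoki: Aoki wins 18–11.
Novak vs Yilmaz: Novak, 16–13.
Mbeki vs Aoki: Mbeki, 16–13.
Mbeki vs Yilmaz: Mbeki, 15–14.
Aoki vs Yilmaz: Aoki wins 15–14.
Each candidate drops at least one matchup (Novak loses to Aoki; Mbeki loses to Novak; Aoki loses to Mbeki; Yilmaz loses to Novak); the cycle Novak → Mbeki → Aoki → Novak rules out a Condorcet winner.

none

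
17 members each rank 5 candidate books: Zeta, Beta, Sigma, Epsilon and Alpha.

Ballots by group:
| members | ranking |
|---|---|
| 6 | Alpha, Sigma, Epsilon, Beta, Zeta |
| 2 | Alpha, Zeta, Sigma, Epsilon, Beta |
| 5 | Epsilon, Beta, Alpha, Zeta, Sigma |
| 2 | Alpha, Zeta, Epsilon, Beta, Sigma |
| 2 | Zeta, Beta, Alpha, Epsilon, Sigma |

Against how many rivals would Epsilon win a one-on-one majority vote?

Epsilon against each rival (17 members):
Epsilon vs Zeta: Epsilon wins 11–6.
Epsilon vs Beta: Epsilon, 15–2.
Epsilon–Sigma: Epsilon 9–8.
Epsilon vs Alpha: 5 for Epsilon, 12 for Alpha — Alpha by 12–5.
Epsilon beats Zeta, Beta, Sigma; loses to Alpha — 3 pairwise wins.

3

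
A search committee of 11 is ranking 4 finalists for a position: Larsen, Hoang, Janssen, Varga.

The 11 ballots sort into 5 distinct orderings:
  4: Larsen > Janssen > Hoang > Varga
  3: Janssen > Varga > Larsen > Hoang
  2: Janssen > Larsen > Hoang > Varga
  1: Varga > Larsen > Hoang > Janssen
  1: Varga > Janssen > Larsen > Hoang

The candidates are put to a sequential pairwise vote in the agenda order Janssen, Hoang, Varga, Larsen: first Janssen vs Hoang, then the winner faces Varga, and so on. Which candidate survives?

Round 1: Janssen vs Hoang — 10–1, Janssen advances.
Round 2: Janssen vs Varga — 9–2, Janssen advances.
Round 3: Janssen vs Larsen — 6–5, Janssen advances.
Janssen survives the agenda.

Janssen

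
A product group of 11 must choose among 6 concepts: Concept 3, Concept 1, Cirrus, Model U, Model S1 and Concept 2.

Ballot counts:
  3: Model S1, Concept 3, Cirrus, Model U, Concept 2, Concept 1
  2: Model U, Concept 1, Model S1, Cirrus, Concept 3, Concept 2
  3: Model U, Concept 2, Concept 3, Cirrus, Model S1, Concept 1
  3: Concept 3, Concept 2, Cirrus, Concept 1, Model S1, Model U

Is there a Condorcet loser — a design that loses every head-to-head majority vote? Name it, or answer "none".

Concept 1

Pairwise majorities:
Concept 3 vs Concept 1: Concept 3 wins 9–2.
Concept 3 vs Cirrus: Concept 3, 9–2.
Concept 3–Model U: Concept 3 6–5.
Concept 3 vs Model S1: 3+3 = 6 for Concept 3, 5 for Model S1 — Concept 3 by 6–5.
Concept 3 vs Concept 2: Concept 3 wins 8–3.
Concept 1 vs Cirrus: Concept 1 preferred on 2 ballots; Cirrus wins 9–2.
Concept 1 vs Model U: 3 for Concept 1, 8 for Model U — Model U by 8–3.
Concept 1 vs Model S1: 2+3 = 5 for Concept 1, 6 for Model S1 — Model S1 by 6–5.
Concept 1 vs Concept 2: Concept 1 preferred on 2 ballots; Concept 2 wins 9–2.
Cirrus vs Model U: Cirrus wins 6–5.
Cirrus vs Model S1: 6 to 5, Cirrus.
Cirrus vs Concept 2: 5 to 6, Concept 2.
Model U vs Model S1: Model S1, 6–5.
Model U vs Concept 2: Model U, 8–3.
Model S1 vs Concept 2: Concept 2 wins 6–5.
Only Concept 1 has no wins; Concept 1 is the Condorcet loser.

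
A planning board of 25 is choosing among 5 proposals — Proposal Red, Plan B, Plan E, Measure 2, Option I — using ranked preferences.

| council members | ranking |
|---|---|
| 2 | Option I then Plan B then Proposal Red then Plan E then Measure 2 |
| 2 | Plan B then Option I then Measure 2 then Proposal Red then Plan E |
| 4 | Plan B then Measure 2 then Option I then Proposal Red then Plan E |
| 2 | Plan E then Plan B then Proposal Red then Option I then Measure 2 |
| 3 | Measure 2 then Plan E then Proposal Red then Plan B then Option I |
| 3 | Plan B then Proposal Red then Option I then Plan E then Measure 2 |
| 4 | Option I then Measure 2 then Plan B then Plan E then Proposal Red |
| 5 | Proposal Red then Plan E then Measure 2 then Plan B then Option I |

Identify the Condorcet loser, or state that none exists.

Plan E

Head-to-head results (25 council members):
Proposal Red–Plan B: Plan B 17–8.
Proposal Red vs Plan E: Proposal Red wins 16–9.
Proposal Red–Measure 2: Measure 2 13–12.
Proposal Red vs Option I: Proposal Red, 13–12.
Plan B–Plan E: Plan B 15–10.
Plan B vs Measure 2: 13 to 12, Plan B.
Plan B vs Option I: 2+4+2+3+3+5 = 19 for Plan B, 6 for Option I — Plan B by 19–6.
Plan E–Measure 2: Measure 2 13–12.
Plan E vs Option I: Option I, 15–10.
Measure 2 vs Option I: 12 to 13, Option I.
Plan E loses to every other option — it is the Condorcet loser.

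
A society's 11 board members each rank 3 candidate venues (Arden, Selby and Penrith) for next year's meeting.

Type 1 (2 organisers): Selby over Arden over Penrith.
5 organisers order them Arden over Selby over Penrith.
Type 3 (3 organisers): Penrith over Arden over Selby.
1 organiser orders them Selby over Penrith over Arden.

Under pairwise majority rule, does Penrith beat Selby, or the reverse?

Selby

Ballots ranking Penrith above Selby: 3.
Ballots ranking Selby above Penrith: 11 − 3 = 8.
Selby wins the head-to-head 8–3.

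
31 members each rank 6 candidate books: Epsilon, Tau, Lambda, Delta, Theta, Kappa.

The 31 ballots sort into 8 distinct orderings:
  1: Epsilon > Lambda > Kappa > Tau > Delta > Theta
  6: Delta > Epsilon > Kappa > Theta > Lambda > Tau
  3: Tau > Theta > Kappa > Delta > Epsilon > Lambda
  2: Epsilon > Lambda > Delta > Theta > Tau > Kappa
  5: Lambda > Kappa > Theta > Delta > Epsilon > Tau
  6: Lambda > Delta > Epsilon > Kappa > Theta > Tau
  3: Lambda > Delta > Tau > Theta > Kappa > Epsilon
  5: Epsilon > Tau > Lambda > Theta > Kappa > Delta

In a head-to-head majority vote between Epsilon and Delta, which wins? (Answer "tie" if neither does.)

Ballots ranking Epsilon above Delta: 1 + 2 + 5 = 8.
Ballots ranking Delta above Epsilon: 31 − 8 = 23.
Delta wins the head-to-head 23–8.

Delta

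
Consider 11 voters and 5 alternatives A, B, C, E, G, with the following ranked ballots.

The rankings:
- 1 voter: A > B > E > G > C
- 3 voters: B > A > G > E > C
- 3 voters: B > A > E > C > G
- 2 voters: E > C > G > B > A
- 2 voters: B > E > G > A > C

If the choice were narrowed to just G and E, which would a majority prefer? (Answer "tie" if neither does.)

Ballots ranking G above E: 3.
Ballots ranking E above G: 11 − 3 = 8.
E wins the head-to-head 8–3.

E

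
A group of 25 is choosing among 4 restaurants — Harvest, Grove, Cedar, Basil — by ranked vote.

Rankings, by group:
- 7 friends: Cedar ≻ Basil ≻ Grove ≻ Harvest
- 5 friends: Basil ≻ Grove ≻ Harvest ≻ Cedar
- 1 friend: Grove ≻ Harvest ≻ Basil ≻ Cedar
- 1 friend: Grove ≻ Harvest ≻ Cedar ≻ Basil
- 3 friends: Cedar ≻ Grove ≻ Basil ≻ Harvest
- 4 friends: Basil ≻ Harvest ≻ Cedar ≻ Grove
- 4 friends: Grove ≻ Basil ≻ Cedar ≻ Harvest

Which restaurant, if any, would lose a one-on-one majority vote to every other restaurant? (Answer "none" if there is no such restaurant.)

Harvest

Pairwise majorities:
Harvest vs Grove: Grove wins 21–4.
Harvest vs Cedar: 11 to 14, Cedar.
Harvest vs Basil: 2 to 23, Basil.
Grove vs Cedar: 11 to 14, Cedar.
Grove vs Basil: 9 to 16, Basil.
Cedar vs Basil: 11 to 14, Basil.
Only Harvest has no wins; Harvest is the Condorcet loser.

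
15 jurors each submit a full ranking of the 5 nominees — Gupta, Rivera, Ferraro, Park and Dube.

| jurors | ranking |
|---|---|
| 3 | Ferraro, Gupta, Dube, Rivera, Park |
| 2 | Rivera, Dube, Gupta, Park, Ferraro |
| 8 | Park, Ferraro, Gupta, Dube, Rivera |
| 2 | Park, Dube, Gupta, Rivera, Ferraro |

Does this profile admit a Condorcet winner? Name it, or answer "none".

Head-to-head results (15 jurors):
Gupta vs Rivera: Gupta, 13–2.
Gupta vs Ferraro: Ferraro, 11–4.
Gupta vs Park: Park wins 10–5.
Gupta vs Dube: Gupta wins 11–4.
Rivera vs Ferraro: Ferraro, 11–4.
Rivera–Park: Park 10–5.
Rivera vs Dube: Dube, 13–2.
Ferraro–Park: Park 12–3.
Ferraro vs Dube: Ferraro, 11–4.
Park vs Dube: Park, 10–5.
Park defeats every rival head-to-head and is the Condorcet winner.

Park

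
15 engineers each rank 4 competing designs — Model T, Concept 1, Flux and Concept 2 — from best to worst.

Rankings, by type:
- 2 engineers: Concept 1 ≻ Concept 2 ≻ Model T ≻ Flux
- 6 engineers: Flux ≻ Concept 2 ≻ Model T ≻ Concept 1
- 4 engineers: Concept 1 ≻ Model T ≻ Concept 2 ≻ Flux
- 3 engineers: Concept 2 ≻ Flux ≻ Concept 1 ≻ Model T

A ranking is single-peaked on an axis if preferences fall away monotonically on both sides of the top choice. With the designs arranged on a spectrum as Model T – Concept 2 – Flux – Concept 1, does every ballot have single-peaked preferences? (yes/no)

no

Axis positions: Model T=1, Concept 2=2, Flux=3, Concept 1=4.
Type 1: ranking walks positions 4-2-1-3; Concept 2 is ranked above Flux even though Flux lies between Concept 2 and the peak Concept 1 on the axis — preferences dip and rise again. Not single-peaked.
Type 2 (peak Flux at position 3): ranking walks positions 3-2-1-4, expanding outward from the peak — single-peaked.
Type 3: ranking walks positions 4-1-2-3; Model T is ranked above Flux even though Flux lies between Model T and the peak Concept 1 on the axis — preferences dip and rise again. Not single-peaked.
Type 4 (peak Concept 2 at position 2): ranking walks positions 2-3-4-1, expanding outward from the peak — single-peaked.
Type 1 violates single-peakedness, so the profile is not single-peaked on this axis.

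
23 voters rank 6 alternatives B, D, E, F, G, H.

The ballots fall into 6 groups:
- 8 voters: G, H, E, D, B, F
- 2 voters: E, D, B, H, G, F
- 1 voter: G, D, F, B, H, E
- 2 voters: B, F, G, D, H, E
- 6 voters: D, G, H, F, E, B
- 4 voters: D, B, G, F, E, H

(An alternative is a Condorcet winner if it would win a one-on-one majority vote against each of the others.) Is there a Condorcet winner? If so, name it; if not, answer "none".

D

Pairwise majorities:
B–D: D 21–2.
B vs E: E wins 16–7.
B–F: B 16–7.
B–G: G 15–8.
B vs H: H, 14–9.
D vs E: D preferred on 1+2+6+4 = 13 ballots; D wins 13–10.
D vs F: D, 21–2.
D vs G: D wins 12–11.
D–H: D 15–8.
E vs F: F, 13–10.
E–G: G 21–2.
E–H: H 17–6.
F vs G: G wins 21–2.
F vs H: F preferred on 1+2+4 = 7 ballots; H wins 16–7.
G vs H: G wins 21–2.
D beats each of B, E, F, G, H — D is the Condorcet winner.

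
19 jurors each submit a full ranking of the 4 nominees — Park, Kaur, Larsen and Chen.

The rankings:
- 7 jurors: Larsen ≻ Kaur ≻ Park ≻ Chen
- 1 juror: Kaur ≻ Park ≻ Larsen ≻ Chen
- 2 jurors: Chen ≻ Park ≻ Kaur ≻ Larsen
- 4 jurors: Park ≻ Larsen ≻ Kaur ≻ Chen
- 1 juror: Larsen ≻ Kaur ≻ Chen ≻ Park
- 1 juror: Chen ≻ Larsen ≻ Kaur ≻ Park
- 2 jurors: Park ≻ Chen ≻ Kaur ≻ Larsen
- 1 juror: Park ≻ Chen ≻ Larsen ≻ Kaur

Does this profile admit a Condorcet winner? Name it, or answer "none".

Check each pair by majority over 19 ballots:
Park vs Kaur: 2+4+2+1 = 9 for Park, 10 for Kaur — Kaur by 10–9.
Park vs Larsen: 1+2+4+2+1 = 10 for Park, 9 for Larsen — Park by 10–9.
Park vs Chen: 15 to 4, Park.
Kaur vs Larsen: 5 to 14, Larsen.
Kaur vs Chen: 7+1+4+1 = 13 for Kaur, 6 for Chen — Kaur by 13–6.
Larsen vs Chen: 13 to 6, Larsen.
Every nominee loses at least once (Park loses to Kaur; Kaur loses to Larsen; Larsen loses to Park; Chen loses to Park). The majority relation contains the cycle Park > Larsen > Kaur > Park, so there is no Condorcet winner.

none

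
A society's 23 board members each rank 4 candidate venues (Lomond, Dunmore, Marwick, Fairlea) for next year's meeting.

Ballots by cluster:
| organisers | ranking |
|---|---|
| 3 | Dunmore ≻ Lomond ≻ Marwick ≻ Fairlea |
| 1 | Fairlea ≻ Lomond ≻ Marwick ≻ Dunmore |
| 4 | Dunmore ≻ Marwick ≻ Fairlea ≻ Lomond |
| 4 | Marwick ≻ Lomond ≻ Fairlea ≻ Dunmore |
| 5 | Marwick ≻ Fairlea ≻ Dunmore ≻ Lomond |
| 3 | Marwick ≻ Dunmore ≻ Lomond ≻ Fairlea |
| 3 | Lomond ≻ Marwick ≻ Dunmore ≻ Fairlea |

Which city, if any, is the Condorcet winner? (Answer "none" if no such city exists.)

Check each pair by majority over 23 ballots:
Lomond vs Dunmore: Lomond is ranked higher on 1+4+3 = 8 ballots, Dunmore on 15. Dunmore wins 15–8.
Lomond vs Marwick: 3+1+3 = 7 for Lomond, 16 for Marwick — Marwick by 16–7.
Lomond vs Fairlea: Lomond wins 13–10.
Dunmore vs Marwick: Dunmore is ranked higher on 3+4 = 7 ballots, Marwick on 16. Marwick wins 16–7.
Dunmore vs Fairlea: Dunmore, 13–10.
Marwick vs Fairlea: Marwick wins 22–1.
Marwick wins every pairwise contest, so Marwick is the Condorcet winner.

Marwick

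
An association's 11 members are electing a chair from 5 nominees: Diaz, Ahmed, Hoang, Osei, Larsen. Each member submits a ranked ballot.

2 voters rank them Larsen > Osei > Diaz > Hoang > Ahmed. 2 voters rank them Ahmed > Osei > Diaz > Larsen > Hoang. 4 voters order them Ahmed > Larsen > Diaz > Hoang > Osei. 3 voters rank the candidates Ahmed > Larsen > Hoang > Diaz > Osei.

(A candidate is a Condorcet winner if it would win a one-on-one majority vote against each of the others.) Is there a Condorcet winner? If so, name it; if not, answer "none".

Ahmed

Check each pair by majority over 11 ballots:
Diaz vs Ahmed: Diaz is ranked higher on 2 ballots, Ahmed on 9. Ahmed wins 9–2.
Diaz vs Hoang: 2+2+4 = 8 for Diaz, 3 for Hoang — Diaz by 8–3.
Diaz vs Osei: Diaz is ranked higher on 4+3 = 7 ballots, Osei on 4. Diaz wins 7–4.
Diaz vs Larsen: Diaz is ranked higher on 2 ballots, Larsen on 9. Larsen wins 9–2.
Ahmed vs Hoang: 9 to 2, Ahmed.
Ahmed vs Osei: Ahmed is ranked higher on 2+4+3 = 9 ballots, Osei on 2. Ahmed wins 9–2.
Ahmed vs Larsen: Ahmed is ranked higher on 2+4+3 = 9 ballots, Larsen on 2. Ahmed wins 9–2.
Hoang vs Osei: 7 to 4, Hoang.
Hoang vs Larsen: Hoang preferred on 0 ballots; Larsen wins 11–0.
Osei vs Larsen: 2 for Osei, 9 for Larsen — Larsen by 9–2.
Only Ahmed has no losses; Ahmed is the Condorcet winner.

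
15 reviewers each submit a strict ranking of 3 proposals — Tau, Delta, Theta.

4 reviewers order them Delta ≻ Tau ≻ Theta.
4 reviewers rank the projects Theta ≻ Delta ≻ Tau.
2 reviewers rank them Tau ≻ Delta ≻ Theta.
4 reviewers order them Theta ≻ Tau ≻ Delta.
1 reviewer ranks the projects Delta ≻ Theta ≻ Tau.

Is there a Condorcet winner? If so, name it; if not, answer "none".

Head-to-head results (15 reviewers):
Tau vs Delta: Delta, 9–6.
Tau–Theta: Theta 9–6.
Delta vs Theta: Theta wins 8–7.
Theta wins every pairwise contest, so Theta is the Condorcet winner.

Theta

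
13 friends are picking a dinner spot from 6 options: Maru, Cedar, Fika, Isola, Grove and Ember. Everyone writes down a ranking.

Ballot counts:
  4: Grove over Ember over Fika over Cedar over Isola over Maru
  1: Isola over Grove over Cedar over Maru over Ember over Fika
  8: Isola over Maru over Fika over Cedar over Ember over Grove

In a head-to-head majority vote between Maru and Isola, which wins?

No ballot ranks Maru above Isola: 0.
Ballots ranking Isola above Maru: 13 − 0 = 13.
Isola wins the head-to-head 13–0.

Isola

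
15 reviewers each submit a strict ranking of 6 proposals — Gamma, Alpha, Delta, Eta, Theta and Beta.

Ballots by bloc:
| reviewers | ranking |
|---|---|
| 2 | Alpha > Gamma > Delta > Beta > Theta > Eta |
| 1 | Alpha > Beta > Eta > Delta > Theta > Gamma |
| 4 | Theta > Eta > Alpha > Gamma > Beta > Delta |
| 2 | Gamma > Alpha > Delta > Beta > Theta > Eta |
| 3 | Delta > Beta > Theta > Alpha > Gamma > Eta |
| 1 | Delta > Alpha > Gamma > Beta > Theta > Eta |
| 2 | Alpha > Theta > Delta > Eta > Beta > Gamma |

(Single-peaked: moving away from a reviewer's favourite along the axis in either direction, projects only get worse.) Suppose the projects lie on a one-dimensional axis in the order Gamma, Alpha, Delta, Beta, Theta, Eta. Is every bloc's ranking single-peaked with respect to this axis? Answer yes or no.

no

Axis positions: Gamma=1, Alpha=2, Delta=3, Beta=4, Theta=5, Eta=6.
Bloc 1 (peak Alpha at position 2): ranking walks positions 2-1-3-4-5-6, expanding outward from the peak — single-peaked.
Bloc 2: ranking walks positions 2-4-6-3-5-1; Beta is ranked above Delta even though Delta lies between Beta and the peak Alpha on the axis — preferences dip and rise again. Not single-peaked.
Bloc 3: ranking walks positions 5-6-2-1-4-3; Alpha is ranked above Beta even though Beta lies between Alpha and the peak Theta on the axis — preferences dip and rise again. Not single-peaked.
Bloc 4 (peak Gamma at position 1): ranking walks positions 1-2-3-4-5-6, expanding outward from the peak — single-peaked.
Bloc 5 (peak Delta at position 3): ranking walks positions 3-4-5-2-1-6, expanding outward from the peak — single-peaked.
Bloc 6 (peak Delta at position 3): ranking walks positions 3-2-1-4-5-6, expanding outward from the peak — single-peaked.
Bloc 7: ranking walks positions 2-5-3-6-4-1; Theta is ranked above Delta even though Delta lies between Theta and the peak Alpha on the axis — preferences dip and rise again. Not single-peaked.
Bloc 2 violates single-peakedness, so the profile is not single-peaked on this axis.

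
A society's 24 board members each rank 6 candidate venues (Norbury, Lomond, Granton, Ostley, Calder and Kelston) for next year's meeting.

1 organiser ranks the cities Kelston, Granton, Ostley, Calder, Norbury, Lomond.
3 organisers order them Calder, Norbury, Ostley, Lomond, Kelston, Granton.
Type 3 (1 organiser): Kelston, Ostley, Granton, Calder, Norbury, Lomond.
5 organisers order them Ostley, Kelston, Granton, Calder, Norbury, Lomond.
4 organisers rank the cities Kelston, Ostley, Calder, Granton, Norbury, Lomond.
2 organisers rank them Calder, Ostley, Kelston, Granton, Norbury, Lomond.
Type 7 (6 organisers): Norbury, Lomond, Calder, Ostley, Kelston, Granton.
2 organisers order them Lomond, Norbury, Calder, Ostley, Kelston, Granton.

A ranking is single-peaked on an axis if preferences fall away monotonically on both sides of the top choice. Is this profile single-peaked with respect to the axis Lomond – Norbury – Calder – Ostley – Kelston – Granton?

yes

Axis positions: Lomond=1, Norbury=2, Calder=3, Ostley=4, Kelston=5, Granton=6.
Type 1 (peak Kelston at position 5): ranking walks positions 5-6-4-3-2-1, expanding outward from the peak — single-peaked.
Type 2 (peak Calder at position 3): ranking walks positions 3-2-4-1-5-6, expanding outward from the peak — single-peaked.
Type 3 (peak Kelston at position 5): ranking walks positions 5-4-6-3-2-1, expanding outward from the peak — single-peaked.
Type 4 (peak Ostley at position 4): ranking walks positions 4-5-6-3-2-1, expanding outward from the peak — single-peaked.
Type 5 (peak Kelston at position 5): ranking walks positions 5-4-3-6-2-1, expanding outward from the peak — single-peaked.
Type 6 (peak Calder at position 3): ranking walks positions 3-4-5-6-2-1, expanding outward from the peak — single-peaked.
Type 7 (peak Norbury at position 2): ranking walks positions 2-1-3-4-5-6, expanding outward from the peak — single-peaked.
Type 8 (peak Lomond at position 1): ranking walks positions 1-2-3-4-5-6, expanding outward from the peak — single-peaked.
Every ranking is single-peaked on this axis.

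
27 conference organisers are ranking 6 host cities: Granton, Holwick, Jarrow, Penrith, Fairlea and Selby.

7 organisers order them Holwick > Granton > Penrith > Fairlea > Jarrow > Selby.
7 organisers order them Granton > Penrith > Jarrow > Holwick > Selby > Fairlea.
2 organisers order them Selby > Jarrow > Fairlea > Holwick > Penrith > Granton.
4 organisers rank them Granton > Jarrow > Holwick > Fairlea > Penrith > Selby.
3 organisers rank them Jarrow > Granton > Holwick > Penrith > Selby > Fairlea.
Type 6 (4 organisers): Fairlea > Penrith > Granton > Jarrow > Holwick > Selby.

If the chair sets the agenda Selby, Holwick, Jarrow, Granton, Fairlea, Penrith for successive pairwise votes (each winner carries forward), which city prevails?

Granton

Round 1: Selby vs Holwick — 2–25, Holwick advances.
Round 2: Holwick vs Jarrow — 7–20, Jarrow advances.
Round 3: Jarrow vs Granton — 5–22, Granton advances.
Round 4: Granton vs Fairlea — 21–6, Granton advances.
Round 5: Granton vs Penrith — 21–6, Granton advances.
Granton survives the agenda.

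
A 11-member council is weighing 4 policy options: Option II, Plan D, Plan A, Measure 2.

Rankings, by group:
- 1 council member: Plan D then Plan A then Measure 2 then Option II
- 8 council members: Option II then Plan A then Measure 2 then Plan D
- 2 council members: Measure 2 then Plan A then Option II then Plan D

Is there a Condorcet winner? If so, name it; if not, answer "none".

Option II

Pairwise majorities:
Option II vs Plan D: Option II, 10–1.
Option II vs Plan A: Option II wins 8–3.
Option II vs Measure 2: Option II wins 8–3.
Plan D–Plan A: Plan A 10–1.
Plan D vs Measure 2: Measure 2, 10–1.
Plan A vs Measure 2: Plan A wins 9–2.
Option II defeats every rival head-to-head and is the Condorcet winner.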